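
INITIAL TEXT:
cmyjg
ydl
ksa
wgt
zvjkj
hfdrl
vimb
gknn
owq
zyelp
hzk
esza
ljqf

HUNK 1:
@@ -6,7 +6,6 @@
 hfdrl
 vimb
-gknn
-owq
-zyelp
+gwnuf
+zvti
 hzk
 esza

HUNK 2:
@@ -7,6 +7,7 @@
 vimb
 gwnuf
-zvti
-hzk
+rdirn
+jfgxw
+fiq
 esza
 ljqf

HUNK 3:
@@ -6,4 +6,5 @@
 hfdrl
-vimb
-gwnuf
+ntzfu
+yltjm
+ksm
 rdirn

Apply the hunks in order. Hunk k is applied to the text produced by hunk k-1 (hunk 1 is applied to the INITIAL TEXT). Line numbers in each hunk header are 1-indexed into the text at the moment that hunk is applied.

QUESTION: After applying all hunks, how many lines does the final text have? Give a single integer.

Answer: 14

Derivation:
Hunk 1: at line 6 remove [gknn,owq,zyelp] add [gwnuf,zvti] -> 12 lines: cmyjg ydl ksa wgt zvjkj hfdrl vimb gwnuf zvti hzk esza ljqf
Hunk 2: at line 7 remove [zvti,hzk] add [rdirn,jfgxw,fiq] -> 13 lines: cmyjg ydl ksa wgt zvjkj hfdrl vimb gwnuf rdirn jfgxw fiq esza ljqf
Hunk 3: at line 6 remove [vimb,gwnuf] add [ntzfu,yltjm,ksm] -> 14 lines: cmyjg ydl ksa wgt zvjkj hfdrl ntzfu yltjm ksm rdirn jfgxw fiq esza ljqf
Final line count: 14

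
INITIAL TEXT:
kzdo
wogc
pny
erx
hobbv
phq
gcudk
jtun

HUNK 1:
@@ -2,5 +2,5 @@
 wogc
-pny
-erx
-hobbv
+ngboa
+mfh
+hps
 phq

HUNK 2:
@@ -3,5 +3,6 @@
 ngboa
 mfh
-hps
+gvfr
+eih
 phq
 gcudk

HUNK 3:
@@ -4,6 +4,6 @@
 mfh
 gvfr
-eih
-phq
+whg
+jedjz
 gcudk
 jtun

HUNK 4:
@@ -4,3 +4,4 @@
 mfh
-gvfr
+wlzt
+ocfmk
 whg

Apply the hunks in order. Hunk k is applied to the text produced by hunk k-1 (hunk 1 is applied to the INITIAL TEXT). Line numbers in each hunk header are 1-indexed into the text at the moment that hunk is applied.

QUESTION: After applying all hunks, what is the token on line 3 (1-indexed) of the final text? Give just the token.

Hunk 1: at line 2 remove [pny,erx,hobbv] add [ngboa,mfh,hps] -> 8 lines: kzdo wogc ngboa mfh hps phq gcudk jtun
Hunk 2: at line 3 remove [hps] add [gvfr,eih] -> 9 lines: kzdo wogc ngboa mfh gvfr eih phq gcudk jtun
Hunk 3: at line 4 remove [eih,phq] add [whg,jedjz] -> 9 lines: kzdo wogc ngboa mfh gvfr whg jedjz gcudk jtun
Hunk 4: at line 4 remove [gvfr] add [wlzt,ocfmk] -> 10 lines: kzdo wogc ngboa mfh wlzt ocfmk whg jedjz gcudk jtun
Final line 3: ngboa

Answer: ngboa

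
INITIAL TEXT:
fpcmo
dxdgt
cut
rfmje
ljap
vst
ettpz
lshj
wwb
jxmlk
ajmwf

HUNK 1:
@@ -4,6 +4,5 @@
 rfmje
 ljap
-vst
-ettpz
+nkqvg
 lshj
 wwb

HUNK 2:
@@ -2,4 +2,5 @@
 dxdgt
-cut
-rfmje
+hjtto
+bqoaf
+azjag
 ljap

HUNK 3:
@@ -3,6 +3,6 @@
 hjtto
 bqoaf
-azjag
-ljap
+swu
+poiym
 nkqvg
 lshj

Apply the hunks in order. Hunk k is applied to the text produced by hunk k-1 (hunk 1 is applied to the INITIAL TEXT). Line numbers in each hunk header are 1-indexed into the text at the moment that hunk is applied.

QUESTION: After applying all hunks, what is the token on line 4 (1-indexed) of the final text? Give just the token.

Hunk 1: at line 4 remove [vst,ettpz] add [nkqvg] -> 10 lines: fpcmo dxdgt cut rfmje ljap nkqvg lshj wwb jxmlk ajmwf
Hunk 2: at line 2 remove [cut,rfmje] add [hjtto,bqoaf,azjag] -> 11 lines: fpcmo dxdgt hjtto bqoaf azjag ljap nkqvg lshj wwb jxmlk ajmwf
Hunk 3: at line 3 remove [azjag,ljap] add [swu,poiym] -> 11 lines: fpcmo dxdgt hjtto bqoaf swu poiym nkqvg lshj wwb jxmlk ajmwf
Final line 4: bqoaf

Answer: bqoaf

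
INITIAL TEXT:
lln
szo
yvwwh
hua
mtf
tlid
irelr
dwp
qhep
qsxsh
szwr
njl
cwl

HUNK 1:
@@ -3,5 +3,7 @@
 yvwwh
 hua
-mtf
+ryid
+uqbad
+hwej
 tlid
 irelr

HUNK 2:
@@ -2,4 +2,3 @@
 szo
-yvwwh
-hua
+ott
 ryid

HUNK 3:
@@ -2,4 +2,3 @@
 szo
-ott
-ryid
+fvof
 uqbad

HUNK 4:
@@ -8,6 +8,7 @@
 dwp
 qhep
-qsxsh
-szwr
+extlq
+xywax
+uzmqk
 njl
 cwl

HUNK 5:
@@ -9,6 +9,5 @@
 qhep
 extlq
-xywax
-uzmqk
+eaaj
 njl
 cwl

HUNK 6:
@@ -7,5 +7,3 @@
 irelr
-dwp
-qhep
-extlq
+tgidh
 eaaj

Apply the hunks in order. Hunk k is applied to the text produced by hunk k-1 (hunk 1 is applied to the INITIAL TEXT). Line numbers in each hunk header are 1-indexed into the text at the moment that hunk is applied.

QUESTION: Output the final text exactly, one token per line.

Hunk 1: at line 3 remove [mtf] add [ryid,uqbad,hwej] -> 15 lines: lln szo yvwwh hua ryid uqbad hwej tlid irelr dwp qhep qsxsh szwr njl cwl
Hunk 2: at line 2 remove [yvwwh,hua] add [ott] -> 14 lines: lln szo ott ryid uqbad hwej tlid irelr dwp qhep qsxsh szwr njl cwl
Hunk 3: at line 2 remove [ott,ryid] add [fvof] -> 13 lines: lln szo fvof uqbad hwej tlid irelr dwp qhep qsxsh szwr njl cwl
Hunk 4: at line 8 remove [qsxsh,szwr] add [extlq,xywax,uzmqk] -> 14 lines: lln szo fvof uqbad hwej tlid irelr dwp qhep extlq xywax uzmqk njl cwl
Hunk 5: at line 9 remove [xywax,uzmqk] add [eaaj] -> 13 lines: lln szo fvof uqbad hwej tlid irelr dwp qhep extlq eaaj njl cwl
Hunk 6: at line 7 remove [dwp,qhep,extlq] add [tgidh] -> 11 lines: lln szo fvof uqbad hwej tlid irelr tgidh eaaj njl cwl

Answer: lln
szo
fvof
uqbad
hwej
tlid
irelr
tgidh
eaaj
njl
cwl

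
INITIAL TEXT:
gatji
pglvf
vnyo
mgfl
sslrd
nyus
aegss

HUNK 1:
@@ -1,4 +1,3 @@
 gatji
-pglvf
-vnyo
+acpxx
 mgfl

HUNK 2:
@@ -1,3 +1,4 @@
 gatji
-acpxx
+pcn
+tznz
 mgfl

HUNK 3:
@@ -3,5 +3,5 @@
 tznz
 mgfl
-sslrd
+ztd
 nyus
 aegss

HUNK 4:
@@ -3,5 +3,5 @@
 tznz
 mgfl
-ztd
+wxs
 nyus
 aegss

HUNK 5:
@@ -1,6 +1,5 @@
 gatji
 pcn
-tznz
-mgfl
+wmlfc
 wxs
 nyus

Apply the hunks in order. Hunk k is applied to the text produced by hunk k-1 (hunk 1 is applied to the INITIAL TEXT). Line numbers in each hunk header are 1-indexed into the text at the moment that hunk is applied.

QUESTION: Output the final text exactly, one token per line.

Hunk 1: at line 1 remove [pglvf,vnyo] add [acpxx] -> 6 lines: gatji acpxx mgfl sslrd nyus aegss
Hunk 2: at line 1 remove [acpxx] add [pcn,tznz] -> 7 lines: gatji pcn tznz mgfl sslrd nyus aegss
Hunk 3: at line 3 remove [sslrd] add [ztd] -> 7 lines: gatji pcn tznz mgfl ztd nyus aegss
Hunk 4: at line 3 remove [ztd] add [wxs] -> 7 lines: gatji pcn tznz mgfl wxs nyus aegss
Hunk 5: at line 1 remove [tznz,mgfl] add [wmlfc] -> 6 lines: gatji pcn wmlfc wxs nyus aegss

Answer: gatji
pcn
wmlfc
wxs
nyus
aegss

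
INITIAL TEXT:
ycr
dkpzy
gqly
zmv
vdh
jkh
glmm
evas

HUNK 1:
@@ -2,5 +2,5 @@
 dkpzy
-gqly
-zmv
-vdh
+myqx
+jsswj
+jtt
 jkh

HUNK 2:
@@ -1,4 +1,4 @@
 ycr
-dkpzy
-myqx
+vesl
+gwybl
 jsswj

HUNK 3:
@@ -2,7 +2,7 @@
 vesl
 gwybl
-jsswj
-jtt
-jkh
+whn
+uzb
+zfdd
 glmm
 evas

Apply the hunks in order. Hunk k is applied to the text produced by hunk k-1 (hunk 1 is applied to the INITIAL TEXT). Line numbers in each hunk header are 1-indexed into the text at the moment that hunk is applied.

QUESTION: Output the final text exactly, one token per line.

Answer: ycr
vesl
gwybl
whn
uzb
zfdd
glmm
evas

Derivation:
Hunk 1: at line 2 remove [gqly,zmv,vdh] add [myqx,jsswj,jtt] -> 8 lines: ycr dkpzy myqx jsswj jtt jkh glmm evas
Hunk 2: at line 1 remove [dkpzy,myqx] add [vesl,gwybl] -> 8 lines: ycr vesl gwybl jsswj jtt jkh glmm evas
Hunk 3: at line 2 remove [jsswj,jtt,jkh] add [whn,uzb,zfdd] -> 8 lines: ycr vesl gwybl whn uzb zfdd glmm evas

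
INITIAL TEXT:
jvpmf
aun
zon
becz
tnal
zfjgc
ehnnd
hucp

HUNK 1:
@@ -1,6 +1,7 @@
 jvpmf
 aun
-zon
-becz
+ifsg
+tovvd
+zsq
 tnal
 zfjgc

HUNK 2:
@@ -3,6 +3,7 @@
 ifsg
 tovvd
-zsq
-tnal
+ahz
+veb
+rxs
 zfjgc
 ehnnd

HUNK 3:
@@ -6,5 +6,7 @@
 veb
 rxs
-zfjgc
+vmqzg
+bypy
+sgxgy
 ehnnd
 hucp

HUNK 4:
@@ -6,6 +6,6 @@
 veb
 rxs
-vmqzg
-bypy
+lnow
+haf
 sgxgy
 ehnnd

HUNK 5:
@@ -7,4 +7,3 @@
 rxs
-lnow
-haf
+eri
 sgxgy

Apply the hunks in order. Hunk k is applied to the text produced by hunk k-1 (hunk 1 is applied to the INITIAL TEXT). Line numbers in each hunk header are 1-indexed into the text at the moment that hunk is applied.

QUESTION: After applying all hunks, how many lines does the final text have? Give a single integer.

Answer: 11

Derivation:
Hunk 1: at line 1 remove [zon,becz] add [ifsg,tovvd,zsq] -> 9 lines: jvpmf aun ifsg tovvd zsq tnal zfjgc ehnnd hucp
Hunk 2: at line 3 remove [zsq,tnal] add [ahz,veb,rxs] -> 10 lines: jvpmf aun ifsg tovvd ahz veb rxs zfjgc ehnnd hucp
Hunk 3: at line 6 remove [zfjgc] add [vmqzg,bypy,sgxgy] -> 12 lines: jvpmf aun ifsg tovvd ahz veb rxs vmqzg bypy sgxgy ehnnd hucp
Hunk 4: at line 6 remove [vmqzg,bypy] add [lnow,haf] -> 12 lines: jvpmf aun ifsg tovvd ahz veb rxs lnow haf sgxgy ehnnd hucp
Hunk 5: at line 7 remove [lnow,haf] add [eri] -> 11 lines: jvpmf aun ifsg tovvd ahz veb rxs eri sgxgy ehnnd hucp
Final line count: 11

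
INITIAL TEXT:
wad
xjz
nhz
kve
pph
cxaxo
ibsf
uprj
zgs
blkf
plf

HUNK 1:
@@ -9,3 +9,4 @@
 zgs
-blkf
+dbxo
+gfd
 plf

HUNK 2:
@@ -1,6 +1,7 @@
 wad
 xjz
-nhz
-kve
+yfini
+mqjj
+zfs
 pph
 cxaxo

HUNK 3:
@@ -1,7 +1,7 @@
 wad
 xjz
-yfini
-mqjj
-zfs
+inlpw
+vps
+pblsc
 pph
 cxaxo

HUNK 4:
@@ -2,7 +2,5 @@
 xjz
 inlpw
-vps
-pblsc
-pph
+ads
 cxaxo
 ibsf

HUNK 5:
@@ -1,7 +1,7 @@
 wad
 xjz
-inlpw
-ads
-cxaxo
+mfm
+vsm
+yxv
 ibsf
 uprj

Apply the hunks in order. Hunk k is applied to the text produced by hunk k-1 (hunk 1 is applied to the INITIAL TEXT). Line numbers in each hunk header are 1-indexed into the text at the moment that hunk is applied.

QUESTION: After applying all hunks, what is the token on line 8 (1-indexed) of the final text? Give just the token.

Answer: zgs

Derivation:
Hunk 1: at line 9 remove [blkf] add [dbxo,gfd] -> 12 lines: wad xjz nhz kve pph cxaxo ibsf uprj zgs dbxo gfd plf
Hunk 2: at line 1 remove [nhz,kve] add [yfini,mqjj,zfs] -> 13 lines: wad xjz yfini mqjj zfs pph cxaxo ibsf uprj zgs dbxo gfd plf
Hunk 3: at line 1 remove [yfini,mqjj,zfs] add [inlpw,vps,pblsc] -> 13 lines: wad xjz inlpw vps pblsc pph cxaxo ibsf uprj zgs dbxo gfd plf
Hunk 4: at line 2 remove [vps,pblsc,pph] add [ads] -> 11 lines: wad xjz inlpw ads cxaxo ibsf uprj zgs dbxo gfd plf
Hunk 5: at line 1 remove [inlpw,ads,cxaxo] add [mfm,vsm,yxv] -> 11 lines: wad xjz mfm vsm yxv ibsf uprj zgs dbxo gfd plf
Final line 8: zgs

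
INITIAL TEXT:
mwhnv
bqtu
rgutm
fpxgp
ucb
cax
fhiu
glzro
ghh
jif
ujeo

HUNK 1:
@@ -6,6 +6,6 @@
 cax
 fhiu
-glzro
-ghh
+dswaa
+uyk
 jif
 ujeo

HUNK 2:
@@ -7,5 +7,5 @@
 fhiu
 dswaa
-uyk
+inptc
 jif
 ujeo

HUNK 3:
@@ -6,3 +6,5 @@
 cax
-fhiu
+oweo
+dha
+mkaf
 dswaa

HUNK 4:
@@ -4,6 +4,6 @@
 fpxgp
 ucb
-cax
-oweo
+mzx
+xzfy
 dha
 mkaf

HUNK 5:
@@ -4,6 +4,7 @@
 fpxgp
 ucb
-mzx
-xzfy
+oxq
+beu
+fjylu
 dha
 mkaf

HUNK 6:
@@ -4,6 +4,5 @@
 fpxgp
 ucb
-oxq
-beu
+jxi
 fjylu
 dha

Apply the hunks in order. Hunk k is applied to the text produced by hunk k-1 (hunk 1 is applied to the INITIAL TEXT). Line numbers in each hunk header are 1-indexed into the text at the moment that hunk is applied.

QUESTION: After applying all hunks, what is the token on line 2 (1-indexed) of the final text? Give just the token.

Answer: bqtu

Derivation:
Hunk 1: at line 6 remove [glzro,ghh] add [dswaa,uyk] -> 11 lines: mwhnv bqtu rgutm fpxgp ucb cax fhiu dswaa uyk jif ujeo
Hunk 2: at line 7 remove [uyk] add [inptc] -> 11 lines: mwhnv bqtu rgutm fpxgp ucb cax fhiu dswaa inptc jif ujeo
Hunk 3: at line 6 remove [fhiu] add [oweo,dha,mkaf] -> 13 lines: mwhnv bqtu rgutm fpxgp ucb cax oweo dha mkaf dswaa inptc jif ujeo
Hunk 4: at line 4 remove [cax,oweo] add [mzx,xzfy] -> 13 lines: mwhnv bqtu rgutm fpxgp ucb mzx xzfy dha mkaf dswaa inptc jif ujeo
Hunk 5: at line 4 remove [mzx,xzfy] add [oxq,beu,fjylu] -> 14 lines: mwhnv bqtu rgutm fpxgp ucb oxq beu fjylu dha mkaf dswaa inptc jif ujeo
Hunk 6: at line 4 remove [oxq,beu] add [jxi] -> 13 lines: mwhnv bqtu rgutm fpxgp ucb jxi fjylu dha mkaf dswaa inptc jif ujeo
Final line 2: bqtu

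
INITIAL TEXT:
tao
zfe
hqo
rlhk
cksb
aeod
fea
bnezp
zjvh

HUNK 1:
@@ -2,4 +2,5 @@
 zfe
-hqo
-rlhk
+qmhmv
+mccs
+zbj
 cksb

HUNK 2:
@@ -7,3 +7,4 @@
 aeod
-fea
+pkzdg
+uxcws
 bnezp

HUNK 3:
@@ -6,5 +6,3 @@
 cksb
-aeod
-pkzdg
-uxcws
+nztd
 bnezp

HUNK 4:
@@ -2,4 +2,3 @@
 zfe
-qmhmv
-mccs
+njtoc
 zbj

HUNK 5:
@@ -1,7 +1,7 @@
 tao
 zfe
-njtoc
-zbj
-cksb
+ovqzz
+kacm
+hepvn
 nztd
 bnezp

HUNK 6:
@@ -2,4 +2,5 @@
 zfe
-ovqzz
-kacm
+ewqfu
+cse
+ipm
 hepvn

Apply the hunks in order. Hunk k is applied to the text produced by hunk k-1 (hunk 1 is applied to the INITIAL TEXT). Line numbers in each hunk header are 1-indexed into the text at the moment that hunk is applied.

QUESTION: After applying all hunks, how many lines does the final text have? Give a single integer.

Hunk 1: at line 2 remove [hqo,rlhk] add [qmhmv,mccs,zbj] -> 10 lines: tao zfe qmhmv mccs zbj cksb aeod fea bnezp zjvh
Hunk 2: at line 7 remove [fea] add [pkzdg,uxcws] -> 11 lines: tao zfe qmhmv mccs zbj cksb aeod pkzdg uxcws bnezp zjvh
Hunk 3: at line 6 remove [aeod,pkzdg,uxcws] add [nztd] -> 9 lines: tao zfe qmhmv mccs zbj cksb nztd bnezp zjvh
Hunk 4: at line 2 remove [qmhmv,mccs] add [njtoc] -> 8 lines: tao zfe njtoc zbj cksb nztd bnezp zjvh
Hunk 5: at line 1 remove [njtoc,zbj,cksb] add [ovqzz,kacm,hepvn] -> 8 lines: tao zfe ovqzz kacm hepvn nztd bnezp zjvh
Hunk 6: at line 2 remove [ovqzz,kacm] add [ewqfu,cse,ipm] -> 9 lines: tao zfe ewqfu cse ipm hepvn nztd bnezp zjvh
Final line count: 9

Answer: 9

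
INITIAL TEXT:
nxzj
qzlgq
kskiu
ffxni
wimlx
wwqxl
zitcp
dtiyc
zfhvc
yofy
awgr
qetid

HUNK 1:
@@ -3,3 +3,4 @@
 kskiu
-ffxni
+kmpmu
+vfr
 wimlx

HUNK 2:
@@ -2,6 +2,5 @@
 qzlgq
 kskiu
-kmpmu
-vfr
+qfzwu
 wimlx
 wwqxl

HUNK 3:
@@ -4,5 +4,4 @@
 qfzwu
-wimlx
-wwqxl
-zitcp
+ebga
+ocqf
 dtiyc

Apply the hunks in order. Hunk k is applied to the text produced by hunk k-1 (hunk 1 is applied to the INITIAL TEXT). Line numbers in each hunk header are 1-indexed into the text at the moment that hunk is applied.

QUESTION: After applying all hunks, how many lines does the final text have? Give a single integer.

Hunk 1: at line 3 remove [ffxni] add [kmpmu,vfr] -> 13 lines: nxzj qzlgq kskiu kmpmu vfr wimlx wwqxl zitcp dtiyc zfhvc yofy awgr qetid
Hunk 2: at line 2 remove [kmpmu,vfr] add [qfzwu] -> 12 lines: nxzj qzlgq kskiu qfzwu wimlx wwqxl zitcp dtiyc zfhvc yofy awgr qetid
Hunk 3: at line 4 remove [wimlx,wwqxl,zitcp] add [ebga,ocqf] -> 11 lines: nxzj qzlgq kskiu qfzwu ebga ocqf dtiyc zfhvc yofy awgr qetid
Final line count: 11

Answer: 11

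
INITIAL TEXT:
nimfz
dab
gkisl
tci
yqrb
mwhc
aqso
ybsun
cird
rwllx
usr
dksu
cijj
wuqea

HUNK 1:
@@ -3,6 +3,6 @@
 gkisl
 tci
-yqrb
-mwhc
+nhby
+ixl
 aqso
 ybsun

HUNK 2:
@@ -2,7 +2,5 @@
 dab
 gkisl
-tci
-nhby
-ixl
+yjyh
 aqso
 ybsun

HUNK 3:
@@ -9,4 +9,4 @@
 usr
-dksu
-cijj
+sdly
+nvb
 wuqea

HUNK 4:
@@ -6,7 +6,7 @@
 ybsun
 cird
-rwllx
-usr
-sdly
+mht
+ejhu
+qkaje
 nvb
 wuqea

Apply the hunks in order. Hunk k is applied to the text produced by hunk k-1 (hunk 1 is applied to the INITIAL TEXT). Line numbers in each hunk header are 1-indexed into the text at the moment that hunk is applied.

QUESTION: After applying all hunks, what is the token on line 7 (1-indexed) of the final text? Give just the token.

Hunk 1: at line 3 remove [yqrb,mwhc] add [nhby,ixl] -> 14 lines: nimfz dab gkisl tci nhby ixl aqso ybsun cird rwllx usr dksu cijj wuqea
Hunk 2: at line 2 remove [tci,nhby,ixl] add [yjyh] -> 12 lines: nimfz dab gkisl yjyh aqso ybsun cird rwllx usr dksu cijj wuqea
Hunk 3: at line 9 remove [dksu,cijj] add [sdly,nvb] -> 12 lines: nimfz dab gkisl yjyh aqso ybsun cird rwllx usr sdly nvb wuqea
Hunk 4: at line 6 remove [rwllx,usr,sdly] add [mht,ejhu,qkaje] -> 12 lines: nimfz dab gkisl yjyh aqso ybsun cird mht ejhu qkaje nvb wuqea
Final line 7: cird

Answer: cird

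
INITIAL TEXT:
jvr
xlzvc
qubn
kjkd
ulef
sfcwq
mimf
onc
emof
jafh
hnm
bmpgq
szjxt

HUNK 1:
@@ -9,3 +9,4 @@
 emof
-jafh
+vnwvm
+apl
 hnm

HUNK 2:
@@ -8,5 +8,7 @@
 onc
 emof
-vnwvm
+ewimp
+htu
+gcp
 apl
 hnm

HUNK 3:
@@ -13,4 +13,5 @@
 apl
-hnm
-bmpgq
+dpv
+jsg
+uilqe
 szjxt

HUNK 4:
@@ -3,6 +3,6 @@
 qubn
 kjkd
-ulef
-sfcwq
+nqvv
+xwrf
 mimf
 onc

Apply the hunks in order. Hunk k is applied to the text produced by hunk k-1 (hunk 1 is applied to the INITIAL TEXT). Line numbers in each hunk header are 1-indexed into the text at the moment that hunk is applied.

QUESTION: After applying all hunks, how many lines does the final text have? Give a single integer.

Answer: 17

Derivation:
Hunk 1: at line 9 remove [jafh] add [vnwvm,apl] -> 14 lines: jvr xlzvc qubn kjkd ulef sfcwq mimf onc emof vnwvm apl hnm bmpgq szjxt
Hunk 2: at line 8 remove [vnwvm] add [ewimp,htu,gcp] -> 16 lines: jvr xlzvc qubn kjkd ulef sfcwq mimf onc emof ewimp htu gcp apl hnm bmpgq szjxt
Hunk 3: at line 13 remove [hnm,bmpgq] add [dpv,jsg,uilqe] -> 17 lines: jvr xlzvc qubn kjkd ulef sfcwq mimf onc emof ewimp htu gcp apl dpv jsg uilqe szjxt
Hunk 4: at line 3 remove [ulef,sfcwq] add [nqvv,xwrf] -> 17 lines: jvr xlzvc qubn kjkd nqvv xwrf mimf onc emof ewimp htu gcp apl dpv jsg uilqe szjxt
Final line count: 17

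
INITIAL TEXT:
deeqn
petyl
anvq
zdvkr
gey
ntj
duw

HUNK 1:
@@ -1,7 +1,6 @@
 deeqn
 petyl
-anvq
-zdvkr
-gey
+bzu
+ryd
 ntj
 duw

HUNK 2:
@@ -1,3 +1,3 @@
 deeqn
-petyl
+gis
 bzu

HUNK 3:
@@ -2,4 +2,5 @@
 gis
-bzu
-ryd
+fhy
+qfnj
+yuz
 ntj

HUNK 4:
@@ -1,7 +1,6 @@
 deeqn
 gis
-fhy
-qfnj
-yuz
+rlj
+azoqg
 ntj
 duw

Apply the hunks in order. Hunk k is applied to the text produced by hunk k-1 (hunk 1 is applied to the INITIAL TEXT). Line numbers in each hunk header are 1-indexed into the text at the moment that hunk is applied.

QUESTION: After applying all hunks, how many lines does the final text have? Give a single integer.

Hunk 1: at line 1 remove [anvq,zdvkr,gey] add [bzu,ryd] -> 6 lines: deeqn petyl bzu ryd ntj duw
Hunk 2: at line 1 remove [petyl] add [gis] -> 6 lines: deeqn gis bzu ryd ntj duw
Hunk 3: at line 2 remove [bzu,ryd] add [fhy,qfnj,yuz] -> 7 lines: deeqn gis fhy qfnj yuz ntj duw
Hunk 4: at line 1 remove [fhy,qfnj,yuz] add [rlj,azoqg] -> 6 lines: deeqn gis rlj azoqg ntj duw
Final line count: 6

Answer: 6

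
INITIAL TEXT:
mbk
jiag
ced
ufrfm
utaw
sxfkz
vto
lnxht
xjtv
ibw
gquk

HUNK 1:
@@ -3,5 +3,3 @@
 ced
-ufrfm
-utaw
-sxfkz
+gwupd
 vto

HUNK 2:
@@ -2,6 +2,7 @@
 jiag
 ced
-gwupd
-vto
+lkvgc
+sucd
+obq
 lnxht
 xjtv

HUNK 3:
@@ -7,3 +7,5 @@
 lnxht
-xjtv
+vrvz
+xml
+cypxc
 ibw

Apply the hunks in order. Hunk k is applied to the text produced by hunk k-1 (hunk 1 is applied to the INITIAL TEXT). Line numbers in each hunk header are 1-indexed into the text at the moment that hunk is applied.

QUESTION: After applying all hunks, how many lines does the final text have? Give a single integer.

Answer: 12

Derivation:
Hunk 1: at line 3 remove [ufrfm,utaw,sxfkz] add [gwupd] -> 9 lines: mbk jiag ced gwupd vto lnxht xjtv ibw gquk
Hunk 2: at line 2 remove [gwupd,vto] add [lkvgc,sucd,obq] -> 10 lines: mbk jiag ced lkvgc sucd obq lnxht xjtv ibw gquk
Hunk 3: at line 7 remove [xjtv] add [vrvz,xml,cypxc] -> 12 lines: mbk jiag ced lkvgc sucd obq lnxht vrvz xml cypxc ibw gquk
Final line count: 12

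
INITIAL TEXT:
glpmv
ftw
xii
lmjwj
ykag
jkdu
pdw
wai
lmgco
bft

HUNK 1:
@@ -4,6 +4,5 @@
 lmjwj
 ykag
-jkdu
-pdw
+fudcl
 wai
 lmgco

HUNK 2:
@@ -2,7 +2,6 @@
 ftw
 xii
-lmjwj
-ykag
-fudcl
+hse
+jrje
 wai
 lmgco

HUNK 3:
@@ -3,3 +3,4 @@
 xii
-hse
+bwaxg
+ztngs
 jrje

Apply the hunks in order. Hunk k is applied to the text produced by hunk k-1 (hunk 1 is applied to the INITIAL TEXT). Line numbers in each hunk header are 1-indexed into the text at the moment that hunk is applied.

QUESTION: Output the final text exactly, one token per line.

Hunk 1: at line 4 remove [jkdu,pdw] add [fudcl] -> 9 lines: glpmv ftw xii lmjwj ykag fudcl wai lmgco bft
Hunk 2: at line 2 remove [lmjwj,ykag,fudcl] add [hse,jrje] -> 8 lines: glpmv ftw xii hse jrje wai lmgco bft
Hunk 3: at line 3 remove [hse] add [bwaxg,ztngs] -> 9 lines: glpmv ftw xii bwaxg ztngs jrje wai lmgco bft

Answer: glpmv
ftw
xii
bwaxg
ztngs
jrje
wai
lmgco
bft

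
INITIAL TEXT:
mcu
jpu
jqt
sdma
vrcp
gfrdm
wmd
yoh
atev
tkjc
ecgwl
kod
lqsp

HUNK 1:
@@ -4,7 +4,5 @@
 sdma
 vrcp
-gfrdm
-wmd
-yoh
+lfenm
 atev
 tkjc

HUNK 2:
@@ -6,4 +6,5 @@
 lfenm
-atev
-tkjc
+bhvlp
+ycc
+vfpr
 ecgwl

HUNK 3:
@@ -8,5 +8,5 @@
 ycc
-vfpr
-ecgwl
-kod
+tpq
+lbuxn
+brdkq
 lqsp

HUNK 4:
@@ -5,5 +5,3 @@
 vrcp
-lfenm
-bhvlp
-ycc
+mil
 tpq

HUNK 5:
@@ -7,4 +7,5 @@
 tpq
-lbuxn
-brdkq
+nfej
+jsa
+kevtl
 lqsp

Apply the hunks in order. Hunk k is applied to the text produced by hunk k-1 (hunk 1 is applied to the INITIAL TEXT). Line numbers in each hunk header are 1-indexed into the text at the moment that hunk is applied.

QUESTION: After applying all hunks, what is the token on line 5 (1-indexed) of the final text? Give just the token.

Answer: vrcp

Derivation:
Hunk 1: at line 4 remove [gfrdm,wmd,yoh] add [lfenm] -> 11 lines: mcu jpu jqt sdma vrcp lfenm atev tkjc ecgwl kod lqsp
Hunk 2: at line 6 remove [atev,tkjc] add [bhvlp,ycc,vfpr] -> 12 lines: mcu jpu jqt sdma vrcp lfenm bhvlp ycc vfpr ecgwl kod lqsp
Hunk 3: at line 8 remove [vfpr,ecgwl,kod] add [tpq,lbuxn,brdkq] -> 12 lines: mcu jpu jqt sdma vrcp lfenm bhvlp ycc tpq lbuxn brdkq lqsp
Hunk 4: at line 5 remove [lfenm,bhvlp,ycc] add [mil] -> 10 lines: mcu jpu jqt sdma vrcp mil tpq lbuxn brdkq lqsp
Hunk 5: at line 7 remove [lbuxn,brdkq] add [nfej,jsa,kevtl] -> 11 lines: mcu jpu jqt sdma vrcp mil tpq nfej jsa kevtl lqsp
Final line 5: vrcp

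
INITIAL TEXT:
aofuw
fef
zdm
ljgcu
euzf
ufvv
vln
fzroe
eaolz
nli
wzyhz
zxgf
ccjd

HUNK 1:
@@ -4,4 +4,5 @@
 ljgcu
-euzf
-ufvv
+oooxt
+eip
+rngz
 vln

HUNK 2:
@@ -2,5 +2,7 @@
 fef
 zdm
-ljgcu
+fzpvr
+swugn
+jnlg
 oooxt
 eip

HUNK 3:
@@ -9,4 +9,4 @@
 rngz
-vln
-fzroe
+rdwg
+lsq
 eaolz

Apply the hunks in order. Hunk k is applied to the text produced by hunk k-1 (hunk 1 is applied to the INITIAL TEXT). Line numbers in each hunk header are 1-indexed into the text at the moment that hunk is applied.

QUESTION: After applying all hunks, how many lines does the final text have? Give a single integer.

Answer: 16

Derivation:
Hunk 1: at line 4 remove [euzf,ufvv] add [oooxt,eip,rngz] -> 14 lines: aofuw fef zdm ljgcu oooxt eip rngz vln fzroe eaolz nli wzyhz zxgf ccjd
Hunk 2: at line 2 remove [ljgcu] add [fzpvr,swugn,jnlg] -> 16 lines: aofuw fef zdm fzpvr swugn jnlg oooxt eip rngz vln fzroe eaolz nli wzyhz zxgf ccjd
Hunk 3: at line 9 remove [vln,fzroe] add [rdwg,lsq] -> 16 lines: aofuw fef zdm fzpvr swugn jnlg oooxt eip rngz rdwg lsq eaolz nli wzyhz zxgf ccjd
Final line count: 16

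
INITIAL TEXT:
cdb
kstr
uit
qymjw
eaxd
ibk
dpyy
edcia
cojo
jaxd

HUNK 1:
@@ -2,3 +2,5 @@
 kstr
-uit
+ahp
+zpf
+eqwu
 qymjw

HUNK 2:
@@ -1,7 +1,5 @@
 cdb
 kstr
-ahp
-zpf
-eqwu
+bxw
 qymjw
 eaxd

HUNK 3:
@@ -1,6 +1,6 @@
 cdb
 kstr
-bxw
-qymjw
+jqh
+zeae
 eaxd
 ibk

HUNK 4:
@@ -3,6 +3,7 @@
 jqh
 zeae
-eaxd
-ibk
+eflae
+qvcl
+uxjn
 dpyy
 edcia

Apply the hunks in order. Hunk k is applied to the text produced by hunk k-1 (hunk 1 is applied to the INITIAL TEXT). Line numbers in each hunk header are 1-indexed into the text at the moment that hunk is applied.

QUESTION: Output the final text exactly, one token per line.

Answer: cdb
kstr
jqh
zeae
eflae
qvcl
uxjn
dpyy
edcia
cojo
jaxd

Derivation:
Hunk 1: at line 2 remove [uit] add [ahp,zpf,eqwu] -> 12 lines: cdb kstr ahp zpf eqwu qymjw eaxd ibk dpyy edcia cojo jaxd
Hunk 2: at line 1 remove [ahp,zpf,eqwu] add [bxw] -> 10 lines: cdb kstr bxw qymjw eaxd ibk dpyy edcia cojo jaxd
Hunk 3: at line 1 remove [bxw,qymjw] add [jqh,zeae] -> 10 lines: cdb kstr jqh zeae eaxd ibk dpyy edcia cojo jaxd
Hunk 4: at line 3 remove [eaxd,ibk] add [eflae,qvcl,uxjn] -> 11 lines: cdb kstr jqh zeae eflae qvcl uxjn dpyy edcia cojo jaxd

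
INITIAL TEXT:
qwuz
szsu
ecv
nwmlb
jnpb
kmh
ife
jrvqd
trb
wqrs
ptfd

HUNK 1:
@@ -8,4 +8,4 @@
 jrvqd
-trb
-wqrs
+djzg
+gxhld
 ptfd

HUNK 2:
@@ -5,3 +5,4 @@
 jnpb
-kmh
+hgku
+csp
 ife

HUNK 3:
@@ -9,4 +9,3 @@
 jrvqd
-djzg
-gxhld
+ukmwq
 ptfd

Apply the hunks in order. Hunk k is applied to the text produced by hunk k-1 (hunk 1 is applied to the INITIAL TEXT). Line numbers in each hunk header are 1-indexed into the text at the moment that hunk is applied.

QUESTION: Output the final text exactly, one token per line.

Answer: qwuz
szsu
ecv
nwmlb
jnpb
hgku
csp
ife
jrvqd
ukmwq
ptfd

Derivation:
Hunk 1: at line 8 remove [trb,wqrs] add [djzg,gxhld] -> 11 lines: qwuz szsu ecv nwmlb jnpb kmh ife jrvqd djzg gxhld ptfd
Hunk 2: at line 5 remove [kmh] add [hgku,csp] -> 12 lines: qwuz szsu ecv nwmlb jnpb hgku csp ife jrvqd djzg gxhld ptfd
Hunk 3: at line 9 remove [djzg,gxhld] add [ukmwq] -> 11 lines: qwuz szsu ecv nwmlb jnpb hgku csp ife jrvqd ukmwq ptfd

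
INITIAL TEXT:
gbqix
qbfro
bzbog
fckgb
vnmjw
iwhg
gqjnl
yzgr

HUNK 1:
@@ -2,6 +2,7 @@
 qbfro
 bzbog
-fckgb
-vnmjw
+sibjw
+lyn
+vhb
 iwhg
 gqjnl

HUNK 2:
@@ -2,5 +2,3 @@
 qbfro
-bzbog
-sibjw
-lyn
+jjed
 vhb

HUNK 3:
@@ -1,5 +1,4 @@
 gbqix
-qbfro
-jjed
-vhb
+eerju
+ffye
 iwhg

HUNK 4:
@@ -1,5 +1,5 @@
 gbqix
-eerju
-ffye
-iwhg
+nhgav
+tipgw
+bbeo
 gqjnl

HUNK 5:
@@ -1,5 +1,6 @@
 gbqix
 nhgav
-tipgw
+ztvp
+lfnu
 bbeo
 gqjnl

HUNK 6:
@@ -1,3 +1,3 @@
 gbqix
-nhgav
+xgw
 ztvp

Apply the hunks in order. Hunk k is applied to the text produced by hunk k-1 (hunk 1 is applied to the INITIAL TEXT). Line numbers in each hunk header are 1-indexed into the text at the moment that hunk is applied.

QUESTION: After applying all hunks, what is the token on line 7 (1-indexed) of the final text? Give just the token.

Hunk 1: at line 2 remove [fckgb,vnmjw] add [sibjw,lyn,vhb] -> 9 lines: gbqix qbfro bzbog sibjw lyn vhb iwhg gqjnl yzgr
Hunk 2: at line 2 remove [bzbog,sibjw,lyn] add [jjed] -> 7 lines: gbqix qbfro jjed vhb iwhg gqjnl yzgr
Hunk 3: at line 1 remove [qbfro,jjed,vhb] add [eerju,ffye] -> 6 lines: gbqix eerju ffye iwhg gqjnl yzgr
Hunk 4: at line 1 remove [eerju,ffye,iwhg] add [nhgav,tipgw,bbeo] -> 6 lines: gbqix nhgav tipgw bbeo gqjnl yzgr
Hunk 5: at line 1 remove [tipgw] add [ztvp,lfnu] -> 7 lines: gbqix nhgav ztvp lfnu bbeo gqjnl yzgr
Hunk 6: at line 1 remove [nhgav] add [xgw] -> 7 lines: gbqix xgw ztvp lfnu bbeo gqjnl yzgr
Final line 7: yzgr

Answer: yzgr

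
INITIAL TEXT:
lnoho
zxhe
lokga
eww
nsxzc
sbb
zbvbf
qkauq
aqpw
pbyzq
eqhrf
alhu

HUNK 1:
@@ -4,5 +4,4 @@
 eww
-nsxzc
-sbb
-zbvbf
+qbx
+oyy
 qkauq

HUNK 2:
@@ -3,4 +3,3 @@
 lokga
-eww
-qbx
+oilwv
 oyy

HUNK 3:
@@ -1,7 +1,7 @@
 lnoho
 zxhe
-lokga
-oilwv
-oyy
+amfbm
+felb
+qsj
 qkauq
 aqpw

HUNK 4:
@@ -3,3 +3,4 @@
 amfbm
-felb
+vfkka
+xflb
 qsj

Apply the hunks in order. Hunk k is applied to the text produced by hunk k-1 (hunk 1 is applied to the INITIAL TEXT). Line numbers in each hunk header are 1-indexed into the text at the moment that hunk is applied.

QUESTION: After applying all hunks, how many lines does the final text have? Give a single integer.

Hunk 1: at line 4 remove [nsxzc,sbb,zbvbf] add [qbx,oyy] -> 11 lines: lnoho zxhe lokga eww qbx oyy qkauq aqpw pbyzq eqhrf alhu
Hunk 2: at line 3 remove [eww,qbx] add [oilwv] -> 10 lines: lnoho zxhe lokga oilwv oyy qkauq aqpw pbyzq eqhrf alhu
Hunk 3: at line 1 remove [lokga,oilwv,oyy] add [amfbm,felb,qsj] -> 10 lines: lnoho zxhe amfbm felb qsj qkauq aqpw pbyzq eqhrf alhu
Hunk 4: at line 3 remove [felb] add [vfkka,xflb] -> 11 lines: lnoho zxhe amfbm vfkka xflb qsj qkauq aqpw pbyzq eqhrf alhu
Final line count: 11

Answer: 11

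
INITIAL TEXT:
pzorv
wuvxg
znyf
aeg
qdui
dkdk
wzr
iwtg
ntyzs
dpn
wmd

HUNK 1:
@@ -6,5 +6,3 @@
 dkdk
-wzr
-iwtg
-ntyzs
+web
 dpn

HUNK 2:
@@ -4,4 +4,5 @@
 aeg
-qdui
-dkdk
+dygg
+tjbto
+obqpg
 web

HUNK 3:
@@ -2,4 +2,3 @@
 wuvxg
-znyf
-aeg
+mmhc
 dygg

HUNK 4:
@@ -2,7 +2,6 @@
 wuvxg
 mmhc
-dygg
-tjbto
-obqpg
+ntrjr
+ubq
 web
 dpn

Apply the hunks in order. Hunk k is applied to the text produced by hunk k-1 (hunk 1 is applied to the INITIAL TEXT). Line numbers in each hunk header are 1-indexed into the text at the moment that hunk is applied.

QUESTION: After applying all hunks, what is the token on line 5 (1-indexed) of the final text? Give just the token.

Hunk 1: at line 6 remove [wzr,iwtg,ntyzs] add [web] -> 9 lines: pzorv wuvxg znyf aeg qdui dkdk web dpn wmd
Hunk 2: at line 4 remove [qdui,dkdk] add [dygg,tjbto,obqpg] -> 10 lines: pzorv wuvxg znyf aeg dygg tjbto obqpg web dpn wmd
Hunk 3: at line 2 remove [znyf,aeg] add [mmhc] -> 9 lines: pzorv wuvxg mmhc dygg tjbto obqpg web dpn wmd
Hunk 4: at line 2 remove [dygg,tjbto,obqpg] add [ntrjr,ubq] -> 8 lines: pzorv wuvxg mmhc ntrjr ubq web dpn wmd
Final line 5: ubq

Answer: ubq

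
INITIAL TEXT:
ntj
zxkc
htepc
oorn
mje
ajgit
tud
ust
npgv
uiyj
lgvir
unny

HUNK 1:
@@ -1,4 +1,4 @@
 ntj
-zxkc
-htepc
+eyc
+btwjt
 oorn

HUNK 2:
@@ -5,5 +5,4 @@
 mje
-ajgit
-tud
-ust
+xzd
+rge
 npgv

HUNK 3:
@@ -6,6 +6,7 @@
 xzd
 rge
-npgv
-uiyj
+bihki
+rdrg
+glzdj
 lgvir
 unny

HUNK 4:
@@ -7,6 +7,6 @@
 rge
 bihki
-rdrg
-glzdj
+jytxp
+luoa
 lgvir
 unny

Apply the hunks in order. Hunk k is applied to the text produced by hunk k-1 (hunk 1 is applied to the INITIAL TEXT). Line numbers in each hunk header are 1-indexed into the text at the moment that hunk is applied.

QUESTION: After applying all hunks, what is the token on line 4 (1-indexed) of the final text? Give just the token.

Answer: oorn

Derivation:
Hunk 1: at line 1 remove [zxkc,htepc] add [eyc,btwjt] -> 12 lines: ntj eyc btwjt oorn mje ajgit tud ust npgv uiyj lgvir unny
Hunk 2: at line 5 remove [ajgit,tud,ust] add [xzd,rge] -> 11 lines: ntj eyc btwjt oorn mje xzd rge npgv uiyj lgvir unny
Hunk 3: at line 6 remove [npgv,uiyj] add [bihki,rdrg,glzdj] -> 12 lines: ntj eyc btwjt oorn mje xzd rge bihki rdrg glzdj lgvir unny
Hunk 4: at line 7 remove [rdrg,glzdj] add [jytxp,luoa] -> 12 lines: ntj eyc btwjt oorn mje xzd rge bihki jytxp luoa lgvir unny
Final line 4: oorn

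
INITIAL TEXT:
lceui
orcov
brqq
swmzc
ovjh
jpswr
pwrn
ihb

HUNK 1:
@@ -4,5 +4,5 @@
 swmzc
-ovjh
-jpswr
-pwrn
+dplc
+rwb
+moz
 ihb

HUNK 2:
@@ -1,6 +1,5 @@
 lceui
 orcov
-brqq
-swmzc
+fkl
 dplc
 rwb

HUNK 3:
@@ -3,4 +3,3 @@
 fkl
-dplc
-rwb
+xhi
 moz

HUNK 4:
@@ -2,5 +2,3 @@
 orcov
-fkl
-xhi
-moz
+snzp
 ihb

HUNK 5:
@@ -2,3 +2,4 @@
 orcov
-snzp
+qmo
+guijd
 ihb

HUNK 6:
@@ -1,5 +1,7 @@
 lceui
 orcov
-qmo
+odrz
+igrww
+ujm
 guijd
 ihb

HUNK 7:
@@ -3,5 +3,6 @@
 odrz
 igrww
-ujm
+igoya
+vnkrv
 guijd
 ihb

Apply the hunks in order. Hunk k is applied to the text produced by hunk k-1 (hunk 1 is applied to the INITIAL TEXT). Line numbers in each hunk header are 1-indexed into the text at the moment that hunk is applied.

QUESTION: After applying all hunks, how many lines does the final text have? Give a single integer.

Answer: 8

Derivation:
Hunk 1: at line 4 remove [ovjh,jpswr,pwrn] add [dplc,rwb,moz] -> 8 lines: lceui orcov brqq swmzc dplc rwb moz ihb
Hunk 2: at line 1 remove [brqq,swmzc] add [fkl] -> 7 lines: lceui orcov fkl dplc rwb moz ihb
Hunk 3: at line 3 remove [dplc,rwb] add [xhi] -> 6 lines: lceui orcov fkl xhi moz ihb
Hunk 4: at line 2 remove [fkl,xhi,moz] add [snzp] -> 4 lines: lceui orcov snzp ihb
Hunk 5: at line 2 remove [snzp] add [qmo,guijd] -> 5 lines: lceui orcov qmo guijd ihb
Hunk 6: at line 1 remove [qmo] add [odrz,igrww,ujm] -> 7 lines: lceui orcov odrz igrww ujm guijd ihb
Hunk 7: at line 3 remove [ujm] add [igoya,vnkrv] -> 8 lines: lceui orcov odrz igrww igoya vnkrv guijd ihb
Final line count: 8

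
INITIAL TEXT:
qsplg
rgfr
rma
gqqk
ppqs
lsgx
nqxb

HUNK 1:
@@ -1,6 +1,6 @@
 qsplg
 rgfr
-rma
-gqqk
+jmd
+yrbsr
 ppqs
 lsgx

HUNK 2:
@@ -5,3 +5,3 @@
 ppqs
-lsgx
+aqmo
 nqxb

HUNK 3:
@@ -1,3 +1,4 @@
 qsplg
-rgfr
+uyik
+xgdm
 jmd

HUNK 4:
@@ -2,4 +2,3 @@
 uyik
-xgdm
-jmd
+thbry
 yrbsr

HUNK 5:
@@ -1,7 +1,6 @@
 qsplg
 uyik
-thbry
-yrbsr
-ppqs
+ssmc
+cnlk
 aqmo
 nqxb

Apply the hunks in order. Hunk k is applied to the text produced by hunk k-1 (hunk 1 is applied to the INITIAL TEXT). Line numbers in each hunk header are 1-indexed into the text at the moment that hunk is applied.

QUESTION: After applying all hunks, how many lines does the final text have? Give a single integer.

Answer: 6

Derivation:
Hunk 1: at line 1 remove [rma,gqqk] add [jmd,yrbsr] -> 7 lines: qsplg rgfr jmd yrbsr ppqs lsgx nqxb
Hunk 2: at line 5 remove [lsgx] add [aqmo] -> 7 lines: qsplg rgfr jmd yrbsr ppqs aqmo nqxb
Hunk 3: at line 1 remove [rgfr] add [uyik,xgdm] -> 8 lines: qsplg uyik xgdm jmd yrbsr ppqs aqmo nqxb
Hunk 4: at line 2 remove [xgdm,jmd] add [thbry] -> 7 lines: qsplg uyik thbry yrbsr ppqs aqmo nqxb
Hunk 5: at line 1 remove [thbry,yrbsr,ppqs] add [ssmc,cnlk] -> 6 lines: qsplg uyik ssmc cnlk aqmo nqxb
Final line count: 6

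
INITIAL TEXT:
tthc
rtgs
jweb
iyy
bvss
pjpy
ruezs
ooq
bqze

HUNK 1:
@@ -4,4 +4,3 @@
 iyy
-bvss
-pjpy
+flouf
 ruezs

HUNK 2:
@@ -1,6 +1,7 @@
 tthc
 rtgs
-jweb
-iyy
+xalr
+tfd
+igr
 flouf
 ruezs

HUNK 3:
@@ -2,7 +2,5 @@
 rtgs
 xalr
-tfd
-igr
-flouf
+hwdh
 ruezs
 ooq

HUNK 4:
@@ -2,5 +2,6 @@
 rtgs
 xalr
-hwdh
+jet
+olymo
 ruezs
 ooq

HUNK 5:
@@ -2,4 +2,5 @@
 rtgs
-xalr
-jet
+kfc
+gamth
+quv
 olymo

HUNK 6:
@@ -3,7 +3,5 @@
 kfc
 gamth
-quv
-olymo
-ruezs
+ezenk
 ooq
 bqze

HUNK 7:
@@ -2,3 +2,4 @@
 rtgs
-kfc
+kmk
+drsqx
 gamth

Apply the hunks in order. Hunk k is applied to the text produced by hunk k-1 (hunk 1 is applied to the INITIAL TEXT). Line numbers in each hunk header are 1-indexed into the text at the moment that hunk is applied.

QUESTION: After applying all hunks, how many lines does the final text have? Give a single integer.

Answer: 8

Derivation:
Hunk 1: at line 4 remove [bvss,pjpy] add [flouf] -> 8 lines: tthc rtgs jweb iyy flouf ruezs ooq bqze
Hunk 2: at line 1 remove [jweb,iyy] add [xalr,tfd,igr] -> 9 lines: tthc rtgs xalr tfd igr flouf ruezs ooq bqze
Hunk 3: at line 2 remove [tfd,igr,flouf] add [hwdh] -> 7 lines: tthc rtgs xalr hwdh ruezs ooq bqze
Hunk 4: at line 2 remove [hwdh] add [jet,olymo] -> 8 lines: tthc rtgs xalr jet olymo ruezs ooq bqze
Hunk 5: at line 2 remove [xalr,jet] add [kfc,gamth,quv] -> 9 lines: tthc rtgs kfc gamth quv olymo ruezs ooq bqze
Hunk 6: at line 3 remove [quv,olymo,ruezs] add [ezenk] -> 7 lines: tthc rtgs kfc gamth ezenk ooq bqze
Hunk 7: at line 2 remove [kfc] add [kmk,drsqx] -> 8 lines: tthc rtgs kmk drsqx gamth ezenk ooq bqze
Final line count: 8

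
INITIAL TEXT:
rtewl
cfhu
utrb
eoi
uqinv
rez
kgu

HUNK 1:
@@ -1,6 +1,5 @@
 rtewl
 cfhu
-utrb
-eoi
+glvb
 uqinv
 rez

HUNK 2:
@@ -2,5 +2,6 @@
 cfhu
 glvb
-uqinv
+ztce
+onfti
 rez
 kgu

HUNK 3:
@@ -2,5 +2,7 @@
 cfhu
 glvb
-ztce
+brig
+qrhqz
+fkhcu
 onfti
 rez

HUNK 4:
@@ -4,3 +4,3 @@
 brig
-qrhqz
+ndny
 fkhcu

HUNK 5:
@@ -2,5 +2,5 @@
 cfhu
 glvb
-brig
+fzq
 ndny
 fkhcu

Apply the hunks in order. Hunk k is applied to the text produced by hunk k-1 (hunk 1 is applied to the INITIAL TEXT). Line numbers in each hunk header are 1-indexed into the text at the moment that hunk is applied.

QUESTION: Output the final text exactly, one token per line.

Hunk 1: at line 1 remove [utrb,eoi] add [glvb] -> 6 lines: rtewl cfhu glvb uqinv rez kgu
Hunk 2: at line 2 remove [uqinv] add [ztce,onfti] -> 7 lines: rtewl cfhu glvb ztce onfti rez kgu
Hunk 3: at line 2 remove [ztce] add [brig,qrhqz,fkhcu] -> 9 lines: rtewl cfhu glvb brig qrhqz fkhcu onfti rez kgu
Hunk 4: at line 4 remove [qrhqz] add [ndny] -> 9 lines: rtewl cfhu glvb brig ndny fkhcu onfti rez kgu
Hunk 5: at line 2 remove [brig] add [fzq] -> 9 lines: rtewl cfhu glvb fzq ndny fkhcu onfti rez kgu

Answer: rtewl
cfhu
glvb
fzq
ndny
fkhcu
onfti
rez
kgu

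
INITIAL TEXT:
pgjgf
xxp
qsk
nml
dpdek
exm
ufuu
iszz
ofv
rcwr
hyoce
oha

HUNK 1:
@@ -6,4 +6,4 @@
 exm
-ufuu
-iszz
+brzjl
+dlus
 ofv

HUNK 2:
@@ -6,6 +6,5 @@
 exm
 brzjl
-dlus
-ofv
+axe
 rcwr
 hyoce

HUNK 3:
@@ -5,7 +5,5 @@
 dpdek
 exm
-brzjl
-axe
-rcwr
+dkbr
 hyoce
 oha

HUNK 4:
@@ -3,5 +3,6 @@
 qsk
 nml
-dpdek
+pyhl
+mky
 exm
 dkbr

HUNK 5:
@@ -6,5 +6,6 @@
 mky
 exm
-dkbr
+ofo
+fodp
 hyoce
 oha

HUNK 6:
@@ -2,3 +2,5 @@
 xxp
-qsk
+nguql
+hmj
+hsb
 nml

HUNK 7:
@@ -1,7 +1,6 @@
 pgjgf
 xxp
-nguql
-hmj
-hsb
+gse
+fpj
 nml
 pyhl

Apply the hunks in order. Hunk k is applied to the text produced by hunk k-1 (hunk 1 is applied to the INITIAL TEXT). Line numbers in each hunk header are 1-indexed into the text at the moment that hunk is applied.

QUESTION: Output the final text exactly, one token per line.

Answer: pgjgf
xxp
gse
fpj
nml
pyhl
mky
exm
ofo
fodp
hyoce
oha

Derivation:
Hunk 1: at line 6 remove [ufuu,iszz] add [brzjl,dlus] -> 12 lines: pgjgf xxp qsk nml dpdek exm brzjl dlus ofv rcwr hyoce oha
Hunk 2: at line 6 remove [dlus,ofv] add [axe] -> 11 lines: pgjgf xxp qsk nml dpdek exm brzjl axe rcwr hyoce oha
Hunk 3: at line 5 remove [brzjl,axe,rcwr] add [dkbr] -> 9 lines: pgjgf xxp qsk nml dpdek exm dkbr hyoce oha
Hunk 4: at line 3 remove [dpdek] add [pyhl,mky] -> 10 lines: pgjgf xxp qsk nml pyhl mky exm dkbr hyoce oha
Hunk 5: at line 6 remove [dkbr] add [ofo,fodp] -> 11 lines: pgjgf xxp qsk nml pyhl mky exm ofo fodp hyoce oha
Hunk 6: at line 2 remove [qsk] add [nguql,hmj,hsb] -> 13 lines: pgjgf xxp nguql hmj hsb nml pyhl mky exm ofo fodp hyoce oha
Hunk 7: at line 1 remove [nguql,hmj,hsb] add [gse,fpj] -> 12 lines: pgjgf xxp gse fpj nml pyhl mky exm ofo fodp hyoce oha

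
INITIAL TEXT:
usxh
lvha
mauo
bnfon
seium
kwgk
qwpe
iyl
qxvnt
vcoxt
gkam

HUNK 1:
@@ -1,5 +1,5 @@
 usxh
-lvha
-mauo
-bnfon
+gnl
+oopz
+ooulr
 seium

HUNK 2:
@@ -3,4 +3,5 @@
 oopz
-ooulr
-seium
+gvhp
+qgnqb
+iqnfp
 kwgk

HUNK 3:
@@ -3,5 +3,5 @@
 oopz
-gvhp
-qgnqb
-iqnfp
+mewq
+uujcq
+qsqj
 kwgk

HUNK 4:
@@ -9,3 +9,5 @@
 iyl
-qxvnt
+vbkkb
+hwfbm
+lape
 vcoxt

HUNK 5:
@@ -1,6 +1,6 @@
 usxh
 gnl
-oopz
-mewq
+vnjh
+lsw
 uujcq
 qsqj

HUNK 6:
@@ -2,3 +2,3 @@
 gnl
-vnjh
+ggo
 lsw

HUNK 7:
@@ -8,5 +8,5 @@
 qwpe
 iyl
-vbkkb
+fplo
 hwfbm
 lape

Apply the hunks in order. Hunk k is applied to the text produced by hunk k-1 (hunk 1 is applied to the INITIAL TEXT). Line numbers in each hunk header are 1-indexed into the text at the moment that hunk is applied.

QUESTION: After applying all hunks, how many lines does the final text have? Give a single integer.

Hunk 1: at line 1 remove [lvha,mauo,bnfon] add [gnl,oopz,ooulr] -> 11 lines: usxh gnl oopz ooulr seium kwgk qwpe iyl qxvnt vcoxt gkam
Hunk 2: at line 3 remove [ooulr,seium] add [gvhp,qgnqb,iqnfp] -> 12 lines: usxh gnl oopz gvhp qgnqb iqnfp kwgk qwpe iyl qxvnt vcoxt gkam
Hunk 3: at line 3 remove [gvhp,qgnqb,iqnfp] add [mewq,uujcq,qsqj] -> 12 lines: usxh gnl oopz mewq uujcq qsqj kwgk qwpe iyl qxvnt vcoxt gkam
Hunk 4: at line 9 remove [qxvnt] add [vbkkb,hwfbm,lape] -> 14 lines: usxh gnl oopz mewq uujcq qsqj kwgk qwpe iyl vbkkb hwfbm lape vcoxt gkam
Hunk 5: at line 1 remove [oopz,mewq] add [vnjh,lsw] -> 14 lines: usxh gnl vnjh lsw uujcq qsqj kwgk qwpe iyl vbkkb hwfbm lape vcoxt gkam
Hunk 6: at line 2 remove [vnjh] add [ggo] -> 14 lines: usxh gnl ggo lsw uujcq qsqj kwgk qwpe iyl vbkkb hwfbm lape vcoxt gkam
Hunk 7: at line 8 remove [vbkkb] add [fplo] -> 14 lines: usxh gnl ggo lsw uujcq qsqj kwgk qwpe iyl fplo hwfbm lape vcoxt gkam
Final line count: 14

Answer: 14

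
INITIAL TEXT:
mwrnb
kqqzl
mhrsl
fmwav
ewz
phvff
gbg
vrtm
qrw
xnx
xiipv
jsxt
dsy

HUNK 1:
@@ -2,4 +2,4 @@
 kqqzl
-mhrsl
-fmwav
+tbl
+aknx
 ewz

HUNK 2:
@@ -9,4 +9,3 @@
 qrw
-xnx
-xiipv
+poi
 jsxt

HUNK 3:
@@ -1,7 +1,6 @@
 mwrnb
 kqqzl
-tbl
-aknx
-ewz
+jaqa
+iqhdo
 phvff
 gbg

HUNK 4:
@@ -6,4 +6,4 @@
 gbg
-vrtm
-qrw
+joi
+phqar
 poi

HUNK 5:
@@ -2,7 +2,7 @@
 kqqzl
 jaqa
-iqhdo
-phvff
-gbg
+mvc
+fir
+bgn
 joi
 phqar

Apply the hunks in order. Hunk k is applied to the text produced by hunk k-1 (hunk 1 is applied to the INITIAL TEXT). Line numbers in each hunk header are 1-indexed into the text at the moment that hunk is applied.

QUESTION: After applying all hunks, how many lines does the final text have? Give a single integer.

Hunk 1: at line 2 remove [mhrsl,fmwav] add [tbl,aknx] -> 13 lines: mwrnb kqqzl tbl aknx ewz phvff gbg vrtm qrw xnx xiipv jsxt dsy
Hunk 2: at line 9 remove [xnx,xiipv] add [poi] -> 12 lines: mwrnb kqqzl tbl aknx ewz phvff gbg vrtm qrw poi jsxt dsy
Hunk 3: at line 1 remove [tbl,aknx,ewz] add [jaqa,iqhdo] -> 11 lines: mwrnb kqqzl jaqa iqhdo phvff gbg vrtm qrw poi jsxt dsy
Hunk 4: at line 6 remove [vrtm,qrw] add [joi,phqar] -> 11 lines: mwrnb kqqzl jaqa iqhdo phvff gbg joi phqar poi jsxt dsy
Hunk 5: at line 2 remove [iqhdo,phvff,gbg] add [mvc,fir,bgn] -> 11 lines: mwrnb kqqzl jaqa mvc fir bgn joi phqar poi jsxt dsy
Final line count: 11

Answer: 11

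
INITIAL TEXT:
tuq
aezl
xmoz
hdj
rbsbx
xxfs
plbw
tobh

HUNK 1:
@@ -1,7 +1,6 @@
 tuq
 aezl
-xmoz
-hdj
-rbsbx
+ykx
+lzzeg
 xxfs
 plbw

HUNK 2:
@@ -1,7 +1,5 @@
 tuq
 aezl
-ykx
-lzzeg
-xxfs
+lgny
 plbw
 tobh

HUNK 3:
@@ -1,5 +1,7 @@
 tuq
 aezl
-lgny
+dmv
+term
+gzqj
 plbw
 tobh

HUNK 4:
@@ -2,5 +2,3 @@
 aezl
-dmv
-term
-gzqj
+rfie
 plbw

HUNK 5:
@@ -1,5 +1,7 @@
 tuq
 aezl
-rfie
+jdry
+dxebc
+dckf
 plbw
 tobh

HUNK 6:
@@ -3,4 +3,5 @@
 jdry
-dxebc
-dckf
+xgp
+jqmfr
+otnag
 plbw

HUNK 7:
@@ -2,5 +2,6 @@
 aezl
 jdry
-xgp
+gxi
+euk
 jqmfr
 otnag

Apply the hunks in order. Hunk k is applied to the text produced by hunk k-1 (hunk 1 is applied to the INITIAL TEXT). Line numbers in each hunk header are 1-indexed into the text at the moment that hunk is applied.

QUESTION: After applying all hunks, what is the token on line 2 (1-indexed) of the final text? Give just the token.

Answer: aezl

Derivation:
Hunk 1: at line 1 remove [xmoz,hdj,rbsbx] add [ykx,lzzeg] -> 7 lines: tuq aezl ykx lzzeg xxfs plbw tobh
Hunk 2: at line 1 remove [ykx,lzzeg,xxfs] add [lgny] -> 5 lines: tuq aezl lgny plbw tobh
Hunk 3: at line 1 remove [lgny] add [dmv,term,gzqj] -> 7 lines: tuq aezl dmv term gzqj plbw tobh
Hunk 4: at line 2 remove [dmv,term,gzqj] add [rfie] -> 5 lines: tuq aezl rfie plbw tobh
Hunk 5: at line 1 remove [rfie] add [jdry,dxebc,dckf] -> 7 lines: tuq aezl jdry dxebc dckf plbw tobh
Hunk 6: at line 3 remove [dxebc,dckf] add [xgp,jqmfr,otnag] -> 8 lines: tuq aezl jdry xgp jqmfr otnag plbw tobh
Hunk 7: at line 2 remove [xgp] add [gxi,euk] -> 9 lines: tuq aezl jdry gxi euk jqmfr otnag plbw tobh
Final line 2: aezl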